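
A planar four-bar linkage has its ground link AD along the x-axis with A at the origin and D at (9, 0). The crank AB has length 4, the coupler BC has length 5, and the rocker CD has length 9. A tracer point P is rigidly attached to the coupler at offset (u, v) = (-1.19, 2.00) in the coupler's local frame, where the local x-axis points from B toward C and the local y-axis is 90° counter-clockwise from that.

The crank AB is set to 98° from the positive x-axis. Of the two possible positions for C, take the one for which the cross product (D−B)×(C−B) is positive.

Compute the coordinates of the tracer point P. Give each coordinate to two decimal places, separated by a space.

A=(0,0), D=(9.00,0)
B = A + 4.00·(cos98°, sin98°) = (-0.5567, 3.9611)
|BD| = 10.3451
circle(B,5.00) ∩ circle(D,9.00): a=2.4659, h=4.3496
  candidates: C₊=(3.3868,7.0350) cross=44.997; C₋=(0.0559,-1.0013) cross=-44.997
  mode + wants cross > 0 → take C=(3.3868,7.0350) (cross=44.997)
ex = (C−B)/|BC| = (0.7887,0.6148); ey = (-0.6148,0.7887)
P = B + -1.19·ex + 2.00·ey = (-2.7248,4.8069)

-2.72 4.81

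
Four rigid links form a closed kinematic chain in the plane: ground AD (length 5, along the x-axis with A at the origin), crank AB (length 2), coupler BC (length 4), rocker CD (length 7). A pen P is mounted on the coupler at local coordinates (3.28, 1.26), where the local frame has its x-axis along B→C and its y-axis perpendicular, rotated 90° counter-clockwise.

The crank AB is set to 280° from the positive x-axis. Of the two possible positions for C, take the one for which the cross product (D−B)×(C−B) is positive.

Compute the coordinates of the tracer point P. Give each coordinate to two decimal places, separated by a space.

-2.52 0.07

A=(0,0), D=(5.00,0)
B = A + 2.00·(cos280°, sin280°) = (0.3473, -1.9696)
|BD| = 5.0524
circle(B,4.00) ∩ circle(D,7.00): a=-0.7395, h=3.9310
  candidates: C₊=(-1.8662,1.3621) cross=19.861; C₋=(1.1987,-5.8779) cross=-19.861
  mode + wants cross > 0 → take C=(-1.8662,1.3621) (cross=19.861)
ex = (C−B)/|BC| = (-0.5534,0.8329); ey = (-0.8329,-0.5534)
P = B + 3.28·ex + 1.26·ey = (-2.5173,0.0652)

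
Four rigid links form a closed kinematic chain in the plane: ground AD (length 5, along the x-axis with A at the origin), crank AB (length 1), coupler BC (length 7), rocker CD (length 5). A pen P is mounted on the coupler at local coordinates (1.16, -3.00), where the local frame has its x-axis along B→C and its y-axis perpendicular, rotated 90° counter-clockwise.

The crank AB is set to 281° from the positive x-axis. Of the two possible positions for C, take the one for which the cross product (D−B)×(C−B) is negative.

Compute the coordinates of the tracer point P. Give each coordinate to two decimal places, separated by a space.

-0.53 -4.12

A=(0,0), D=(5.00,0)
B = A + 1.00·(cos281°, sin281°) = (0.1908, -0.9816)
|BD| = 4.9084
circle(B,7.00) ∩ circle(D,5.00): a=4.8990, h=5.0000
  candidates: C₊=(3.9909,4.8971) cross=24.542; C₋=(5.9908,-4.9009) cross=-24.542
  mode - wants cross < 0 → take C=(5.9908,-4.9009) (cross=-24.542)
ex = (C−B)/|BC| = (0.8286,-0.5599); ey = (0.5599,0.8286)
P = B + 1.16·ex + -3.00·ey = (-0.5277,-4.1168)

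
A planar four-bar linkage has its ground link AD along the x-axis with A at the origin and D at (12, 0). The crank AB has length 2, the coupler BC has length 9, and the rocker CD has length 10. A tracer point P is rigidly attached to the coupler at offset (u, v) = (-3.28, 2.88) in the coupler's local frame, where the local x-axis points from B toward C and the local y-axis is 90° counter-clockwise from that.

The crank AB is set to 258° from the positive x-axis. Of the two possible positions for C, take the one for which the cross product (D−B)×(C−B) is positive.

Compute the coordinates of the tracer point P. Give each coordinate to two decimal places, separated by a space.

A=(0,0), D=(12.00,0)
B = A + 2.00·(cos258°, sin258°) = (-0.4158, -1.9563)
|BD| = 12.5690
circle(B,9.00) ∩ circle(D,10.00): a=5.5287, h=7.1017
  candidates: C₊=(3.9401,5.9193) cross=89.261; C₋=(6.1508,-8.1109) cross=-89.261
  mode + wants cross > 0 → take C=(3.9401,5.9193) (cross=89.261)
ex = (C−B)/|BC| = (0.4840,0.8751); ey = (-0.8751,0.4840)
P = B + -3.28·ex + 2.88·ey = (-4.5235,-3.4326)

-4.52 -3.43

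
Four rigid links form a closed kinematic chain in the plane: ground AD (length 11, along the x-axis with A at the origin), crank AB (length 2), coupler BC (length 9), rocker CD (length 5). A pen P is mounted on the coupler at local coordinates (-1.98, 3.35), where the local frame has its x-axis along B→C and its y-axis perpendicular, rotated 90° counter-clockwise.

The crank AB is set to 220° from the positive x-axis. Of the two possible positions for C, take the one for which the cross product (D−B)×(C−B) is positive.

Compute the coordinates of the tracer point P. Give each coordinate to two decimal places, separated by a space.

A=(0,0), D=(11.00,0)
B = A + 2.00·(cos220°, sin220°) = (-1.5321, -1.2856)
|BD| = 12.5979
circle(B,9.00) ∩ circle(D,5.00): a=8.5215, h=2.8954
  candidates: C₊=(6.6495,2.4643) cross=36.476; C₋=(7.2404,-3.2963) cross=-36.476
  mode + wants cross > 0 → take C=(6.6495,2.4643) (cross=36.476)
ex = (C−B)/|BC| = (0.9091,0.4167); ey = (-0.4167,0.9091)
P = B + -1.98·ex + 3.35·ey = (-4.7278,0.9348)

-4.73 0.93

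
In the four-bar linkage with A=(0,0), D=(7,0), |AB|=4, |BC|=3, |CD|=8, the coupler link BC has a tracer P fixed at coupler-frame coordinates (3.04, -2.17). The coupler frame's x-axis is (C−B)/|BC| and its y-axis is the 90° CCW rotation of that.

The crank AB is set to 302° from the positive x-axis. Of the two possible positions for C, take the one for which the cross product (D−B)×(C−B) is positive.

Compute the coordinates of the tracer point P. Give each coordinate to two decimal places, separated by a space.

A=(0,0), D=(7.00,0)
B = A + 4.00·(cos302°, sin302°) = (2.1197, -3.3922)
|BD| = 5.9434
circle(B,3.00) ∩ circle(D,8.00): a=-1.6552, h=2.5020
  candidates: C₊=(-0.6675,-2.2824) cross=14.871; C₋=(2.1886,-6.3914) cross=-14.871
  mode + wants cross > 0 → take C=(-0.6675,-2.2824) (cross=14.871)
ex = (C−B)/|BC| = (-0.9291,0.3699); ey = (-0.3699,-0.9291)
P = B + 3.04·ex + -2.17·ey = (0.0981,-0.2515)

0.10 -0.25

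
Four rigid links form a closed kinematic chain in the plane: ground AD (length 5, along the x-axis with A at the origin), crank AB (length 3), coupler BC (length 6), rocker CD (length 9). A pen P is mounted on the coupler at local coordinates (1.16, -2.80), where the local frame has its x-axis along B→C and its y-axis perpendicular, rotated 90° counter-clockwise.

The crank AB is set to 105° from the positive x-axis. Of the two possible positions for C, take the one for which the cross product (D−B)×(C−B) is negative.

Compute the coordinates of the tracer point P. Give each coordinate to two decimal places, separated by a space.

-3.79 3.24

A=(0,0), D=(5.00,0)
B = A + 3.00·(cos105°, sin105°) = (-0.7765, 2.8978)
|BD| = 6.4626
circle(B,6.00) ∩ circle(D,9.00): a=-0.2503, h=5.9948
  candidates: C₊=(1.6878,8.3684) cross=38.742; C₋=(-3.6882,-2.3483) cross=-38.742
  mode - wants cross < 0 → take C=(-3.6882,-2.3483) (cross=-38.742)
ex = (C−B)/|BC| = (-0.4853,-0.8743); ey = (0.8743,-0.4853)
P = B + 1.16·ex + -2.80·ey = (-3.7876,3.2424)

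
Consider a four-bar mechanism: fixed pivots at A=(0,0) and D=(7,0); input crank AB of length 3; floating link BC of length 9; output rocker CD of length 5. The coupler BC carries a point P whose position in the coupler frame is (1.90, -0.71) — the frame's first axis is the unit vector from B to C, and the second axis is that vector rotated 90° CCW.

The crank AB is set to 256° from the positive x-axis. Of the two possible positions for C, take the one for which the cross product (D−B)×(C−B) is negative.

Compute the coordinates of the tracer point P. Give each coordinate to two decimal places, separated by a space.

0.97 -4.02

A=(0,0), D=(7.00,0)
B = A + 3.00·(cos256°, sin256°) = (-0.7258, -2.9109)
|BD| = 8.2560
circle(B,9.00) ∩ circle(D,5.00): a=7.5195, h=4.9455
  candidates: C₊=(4.5671,4.3682) cross=40.829; C₋=(8.0545,-4.8875) cross=-40.829
  mode - wants cross < 0 → take C=(8.0545,-4.8875) (cross=-40.829)
ex = (C−B)/|BC| = (0.9756,-0.2196); ey = (0.2196,0.9756)
P = B + 1.90·ex + -0.71·ey = (0.9719,-4.0208)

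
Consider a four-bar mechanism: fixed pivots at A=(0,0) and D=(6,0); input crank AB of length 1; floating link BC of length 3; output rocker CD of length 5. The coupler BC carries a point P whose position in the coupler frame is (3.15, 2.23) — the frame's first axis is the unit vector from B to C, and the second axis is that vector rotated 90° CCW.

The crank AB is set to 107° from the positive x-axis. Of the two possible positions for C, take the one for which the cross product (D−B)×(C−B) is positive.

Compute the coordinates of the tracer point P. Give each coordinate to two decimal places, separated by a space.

0.59 4.71

A=(0,0), D=(6.00,0)
B = A + 1.00·(cos107°, sin107°) = (-0.2924, 0.9563)
|BD| = 6.3646
circle(B,3.00) ∩ circle(D,5.00): a=1.9254, h=2.3006
  candidates: C₊=(1.9568,2.9415) cross=14.643; C₋=(1.2655,-1.6075) cross=-14.643
  mode + wants cross > 0 → take C=(1.9568,2.9415) (cross=14.643)
ex = (C−B)/|BC| = (0.7497,0.6617); ey = (-0.6617,0.7497)
P = B + 3.15·ex + 2.23·ey = (0.5936,4.7127)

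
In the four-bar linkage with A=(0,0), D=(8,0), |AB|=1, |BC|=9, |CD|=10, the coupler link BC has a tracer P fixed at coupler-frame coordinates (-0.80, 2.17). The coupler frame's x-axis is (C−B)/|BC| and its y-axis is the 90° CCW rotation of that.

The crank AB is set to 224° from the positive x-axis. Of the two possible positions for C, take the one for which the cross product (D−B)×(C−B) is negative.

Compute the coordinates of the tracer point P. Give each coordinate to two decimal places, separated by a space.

A=(0,0), D=(8.00,0)
B = A + 1.00·(cos224°, sin224°) = (-0.7193, -0.6947)
|BD| = 8.7470
circle(B,9.00) ∩ circle(D,10.00): a=3.2874, h=8.3781
  candidates: C₊=(1.8923,7.9181) cross=73.283; C₋=(3.2230,-8.7852) cross=-73.283
  mode - wants cross < 0 → take C=(3.2230,-8.7852) (cross=-73.283)
ex = (C−B)/|BC| = (0.4380,-0.8990); ey = (0.8990,0.4380)
P = B + -0.80·ex + 2.17·ey = (0.8810,0.9751)

0.88 0.98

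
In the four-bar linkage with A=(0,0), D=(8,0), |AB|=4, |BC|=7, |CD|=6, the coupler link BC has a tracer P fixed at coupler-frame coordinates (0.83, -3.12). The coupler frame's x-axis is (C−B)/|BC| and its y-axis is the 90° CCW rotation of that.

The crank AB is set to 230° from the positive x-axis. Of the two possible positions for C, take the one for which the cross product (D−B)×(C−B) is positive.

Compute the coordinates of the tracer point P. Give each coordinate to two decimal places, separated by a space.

0.24 -4.65

A=(0,0), D=(8.00,0)
B = A + 4.00·(cos230°, sin230°) = (-2.5712, -3.0642)
|BD| = 11.0063
circle(B,7.00) ∩ circle(D,6.00): a=6.0937, h=3.4448
  candidates: C₊=(2.3226,1.9409) cross=37.914; C₋=(4.2407,-4.6763) cross=-37.914
  mode + wants cross > 0 → take C=(2.3226,1.9409) (cross=37.914)
ex = (C−B)/|BC| = (0.6991,0.7150); ey = (-0.7150,0.6991)
P = B + 0.83·ex + -3.12·ey = (0.2400,-4.6519)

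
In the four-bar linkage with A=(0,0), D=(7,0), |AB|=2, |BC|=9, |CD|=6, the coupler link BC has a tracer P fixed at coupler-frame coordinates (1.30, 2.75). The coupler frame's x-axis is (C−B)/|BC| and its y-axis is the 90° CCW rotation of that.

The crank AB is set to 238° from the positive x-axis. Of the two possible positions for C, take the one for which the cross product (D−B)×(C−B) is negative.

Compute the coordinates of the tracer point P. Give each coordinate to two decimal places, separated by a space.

A=(0,0), D=(7.00,0)
B = A + 2.00·(cos238°, sin238°) = (-1.0598, -1.6961)
|BD| = 8.2364
circle(B,9.00) ∩ circle(D,6.00): a=6.8500, h=5.8376
  candidates: C₊=(4.4412,5.4270) cross=48.081; C₋=(6.8454,-5.9980) cross=-48.081
  mode - wants cross < 0 → take C=(6.8454,-5.9980) (cross=-48.081)
ex = (C−B)/|BC| = (0.8784,-0.4780); ey = (0.4780,0.8784)
P = B + 1.30·ex + 2.75·ey = (1.3965,0.0980)

1.40 0.10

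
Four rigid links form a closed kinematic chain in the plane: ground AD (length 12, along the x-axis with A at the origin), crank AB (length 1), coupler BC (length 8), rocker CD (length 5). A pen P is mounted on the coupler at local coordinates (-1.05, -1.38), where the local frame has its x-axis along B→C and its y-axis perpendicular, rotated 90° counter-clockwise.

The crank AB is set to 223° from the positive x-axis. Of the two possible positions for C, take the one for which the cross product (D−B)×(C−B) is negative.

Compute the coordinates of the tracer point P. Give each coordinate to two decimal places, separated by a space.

A=(0,0), D=(12.00,0)
B = A + 1.00·(cos223°, sin223°) = (-0.7314, -0.6820)
|BD| = 12.7496
circle(B,8.00) ∩ circle(D,5.00): a=7.9043, h=1.2340
  candidates: C₊=(7.0956,0.9730) cross=15.732; C₋=(7.2276,-1.4914) cross=-15.732
  mode - wants cross < 0 → take C=(7.2276,-1.4914) (cross=-15.732)
ex = (C−B)/|BC| = (0.9949,-0.1012); ey = (0.1012,0.9949)
P = B + -1.05·ex + -1.38·ey = (-1.9156,-1.9487)

-1.92 -1.95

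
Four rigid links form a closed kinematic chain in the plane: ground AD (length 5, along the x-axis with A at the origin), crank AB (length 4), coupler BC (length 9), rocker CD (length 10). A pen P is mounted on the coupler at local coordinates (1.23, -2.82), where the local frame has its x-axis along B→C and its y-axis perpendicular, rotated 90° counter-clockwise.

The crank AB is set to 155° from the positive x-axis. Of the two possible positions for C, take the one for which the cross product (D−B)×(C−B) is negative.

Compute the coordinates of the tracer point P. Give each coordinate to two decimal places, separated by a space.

A=(0,0), D=(5.00,0)
B = A + 4.00·(cos155°, sin155°) = (-3.6252, 1.6905)
|BD| = 8.7893
circle(B,9.00) ∩ circle(D,10.00): a=3.3138, h=8.3677
  candidates: C₊=(1.2361,9.2646) cross=73.547; C₋=(-1.9827,-7.1584) cross=-73.547
  mode - wants cross < 0 → take C=(-1.9827,-7.1584) (cross=-73.547)
ex = (C−B)/|BC| = (0.1825,-0.9832); ey = (0.9832,0.1825)
P = B + 1.23·ex + -2.82·ey = (-6.1734,-0.0335)

-6.17 -0.03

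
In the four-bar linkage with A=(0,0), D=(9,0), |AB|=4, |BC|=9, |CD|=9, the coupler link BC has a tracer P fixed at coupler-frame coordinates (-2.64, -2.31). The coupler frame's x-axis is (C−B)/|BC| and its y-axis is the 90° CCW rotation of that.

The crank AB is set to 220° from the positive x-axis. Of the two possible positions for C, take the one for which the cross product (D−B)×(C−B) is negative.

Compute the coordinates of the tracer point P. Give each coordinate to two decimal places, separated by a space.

A=(0,0), D=(9.00,0)
B = A + 4.00·(cos220°, sin220°) = (-3.0642, -2.5712)
|BD| = 12.3351
circle(B,9.00) ∩ circle(D,9.00): a=6.1676, h=6.5545
  candidates: C₊=(1.6017,5.1249) cross=80.850; C₋=(4.3341,-7.6961) cross=-80.850
  mode - wants cross < 0 → take C=(4.3341,-7.6961) (cross=-80.850)
ex = (C−B)/|BC| = (0.8220,-0.5694); ey = (0.5694,0.8220)
P = B + -2.64·ex + -2.31·ey = (-6.5497,-2.9667)

-6.55 -2.97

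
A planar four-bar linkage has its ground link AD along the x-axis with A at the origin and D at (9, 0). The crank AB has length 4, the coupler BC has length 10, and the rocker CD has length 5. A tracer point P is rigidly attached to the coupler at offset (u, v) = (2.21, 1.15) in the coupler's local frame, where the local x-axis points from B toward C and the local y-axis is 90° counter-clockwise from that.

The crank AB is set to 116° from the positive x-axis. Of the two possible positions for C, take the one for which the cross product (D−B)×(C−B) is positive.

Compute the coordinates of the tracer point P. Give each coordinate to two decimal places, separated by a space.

A=(0,0), D=(9.00,0)
B = A + 4.00·(cos116°, sin116°) = (-1.7535, 3.5952)
|BD| = 11.3386
circle(B,10.00) ∩ circle(D,5.00): a=8.9766, h=4.4069
  candidates: C₊=(8.1572,4.9285) cross=49.968; C₋=(5.3626,-3.4306) cross=-49.968
  mode + wants cross > 0 → take C=(8.1572,4.9285) (cross=49.968)
ex = (C−B)/|BC| = (0.9911,0.1333); ey = (-0.1333,0.9911)
P = B + 2.21·ex + 1.15·ey = (0.2835,5.0296)

0.28 5.03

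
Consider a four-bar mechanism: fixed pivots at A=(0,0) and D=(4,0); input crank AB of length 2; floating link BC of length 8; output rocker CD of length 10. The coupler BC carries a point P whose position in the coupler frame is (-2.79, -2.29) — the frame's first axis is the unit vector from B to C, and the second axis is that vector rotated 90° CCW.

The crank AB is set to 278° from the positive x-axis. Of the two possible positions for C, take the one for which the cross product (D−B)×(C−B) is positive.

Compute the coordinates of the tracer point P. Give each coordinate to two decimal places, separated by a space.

3.86 -2.42

A=(0,0), D=(4.00,0)
B = A + 2.00·(cos278°, sin278°) = (0.2783, -1.9805)
|BD| = 4.2158
circle(B,8.00) ∩ circle(D,10.00): a=-2.1617, h=7.7024
  candidates: C₊=(-5.2484,3.8035) cross=32.472; C₋=(1.9885,-9.7956) cross=-32.472
  mode + wants cross > 0 → take C=(-5.2484,3.8035) (cross=32.472)
ex = (C−B)/|BC| = (-0.6908,0.7230); ey = (-0.7230,-0.6908)
P = B + -2.79·ex + -2.29·ey = (3.8615,-2.4157)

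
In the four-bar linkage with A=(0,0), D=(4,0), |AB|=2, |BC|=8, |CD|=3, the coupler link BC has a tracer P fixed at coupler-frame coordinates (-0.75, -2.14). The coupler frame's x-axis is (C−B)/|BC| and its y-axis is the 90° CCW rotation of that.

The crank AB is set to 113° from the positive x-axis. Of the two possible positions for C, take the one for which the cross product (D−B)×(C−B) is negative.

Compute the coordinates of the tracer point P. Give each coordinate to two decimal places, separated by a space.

A=(0,0), D=(4.00,0)
B = A + 2.00·(cos113°, sin113°) = (-0.7815, 1.8410)
|BD| = 5.1236
circle(B,8.00) ∩ circle(D,3.00): a=7.9291, h=1.0627
  candidates: C₊=(7.0000,-0.0163) cross=5.445; C₋=(6.2362,-1.9998) cross=-5.445
  mode - wants cross < 0 → take C=(6.2362,-1.9998) (cross=-5.445)
ex = (C−B)/|BC| = (0.8772,-0.4801); ey = (0.4801,0.8772)
P = B + -0.75·ex + -2.14·ey = (-2.4668,0.3239)

-2.47 0.32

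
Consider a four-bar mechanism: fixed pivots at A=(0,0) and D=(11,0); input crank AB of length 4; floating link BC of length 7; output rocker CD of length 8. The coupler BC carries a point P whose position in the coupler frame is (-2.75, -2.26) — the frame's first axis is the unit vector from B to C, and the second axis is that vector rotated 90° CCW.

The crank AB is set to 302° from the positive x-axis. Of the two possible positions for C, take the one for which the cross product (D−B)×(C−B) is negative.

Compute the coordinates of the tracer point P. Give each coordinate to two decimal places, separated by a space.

A=(0,0), D=(11.00,0)
B = A + 4.00·(cos302°, sin302°) = (2.1197, -3.3922)
|BD| = 9.5062
circle(B,7.00) ∩ circle(D,8.00): a=3.9641, h=5.7694
  candidates: C₊=(3.7641,3.4119) cross=54.845; C₋=(7.8816,-7.3672) cross=-54.845
  mode - wants cross < 0 → take C=(7.8816,-7.3672) (cross=-54.845)
ex = (C−B)/|BC| = (0.8231,-0.5679); ey = (0.5679,0.8231)
P = B + -2.75·ex + -2.26·ey = (-1.4273,-3.6909)

-1.43 -3.69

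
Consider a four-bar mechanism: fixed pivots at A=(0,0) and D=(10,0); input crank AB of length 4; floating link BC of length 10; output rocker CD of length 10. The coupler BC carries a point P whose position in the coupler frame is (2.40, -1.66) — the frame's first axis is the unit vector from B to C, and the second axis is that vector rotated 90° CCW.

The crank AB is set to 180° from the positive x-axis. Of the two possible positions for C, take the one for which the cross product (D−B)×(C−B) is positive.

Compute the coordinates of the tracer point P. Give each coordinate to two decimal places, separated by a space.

A=(0,0), D=(10.00,0)
B = A + 4.00·(cos180°, sin180°) = (-4.0000, 0.0000)
|BD| = 14.0000
circle(B,10.00) ∩ circle(D,10.00): a=7.0000, h=7.1414
  candidates: C₊=(3.0000,7.1414) cross=99.980; C₋=(3.0000,-7.1414) cross=-99.980
  mode + wants cross > 0 → take C=(3.0000,7.1414) (cross=99.980)
ex = (C−B)/|BC| = (0.7000,0.7141); ey = (-0.7141,0.7000)
P = B + 2.40·ex + -1.66·ey = (-1.1345,0.5519)

-1.13 0.55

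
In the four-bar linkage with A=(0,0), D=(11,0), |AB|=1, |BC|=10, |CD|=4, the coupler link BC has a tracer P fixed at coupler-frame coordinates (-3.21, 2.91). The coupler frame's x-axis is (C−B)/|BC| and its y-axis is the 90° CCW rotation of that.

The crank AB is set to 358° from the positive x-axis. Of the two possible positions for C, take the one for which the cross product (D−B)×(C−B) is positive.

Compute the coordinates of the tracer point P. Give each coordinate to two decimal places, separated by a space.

-3.10 1.37

A=(0,0), D=(11.00,0)
B = A + 1.00·(cos358°, sin358°) = (0.9994, -0.0349)
|BD| = 10.0007
circle(B,10.00) ∩ circle(D,4.00): a=9.2001, h=3.9191
  candidates: C₊=(10.1857,3.9162) cross=39.193; C₋=(10.2131,-3.9218) cross=-39.193
  mode + wants cross > 0 → take C=(10.1857,3.9162) (cross=39.193)
ex = (C−B)/|BC| = (0.9186,0.3951); ey = (-0.3951,0.9186)
P = B + -3.21·ex + 2.91·ey = (-3.0992,1.3700)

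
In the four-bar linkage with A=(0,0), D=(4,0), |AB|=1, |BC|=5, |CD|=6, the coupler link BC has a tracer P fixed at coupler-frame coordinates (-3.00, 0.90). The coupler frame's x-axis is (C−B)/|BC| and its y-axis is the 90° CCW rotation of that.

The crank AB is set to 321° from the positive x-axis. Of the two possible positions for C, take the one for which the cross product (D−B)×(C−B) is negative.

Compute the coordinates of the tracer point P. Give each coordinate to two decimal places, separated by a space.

1.11 2.49

A=(0,0), D=(4.00,0)
B = A + 1.00·(cos321°, sin321°) = (0.7771, -0.6293)
|BD| = 3.2837
circle(B,5.00) ∩ circle(D,6.00): a=-0.0331, h=4.9999
  candidates: C₊=(-0.2135,4.2716) cross=16.418; C₋=(1.7029,-5.5429) cross=-16.418
  mode - wants cross < 0 → take C=(1.7029,-5.5429) (cross=-16.418)
ex = (C−B)/|BC| = (0.1852,-0.9827); ey = (0.9827,0.1852)
P = B + -3.00·ex + 0.90·ey = (1.1061,2.4854)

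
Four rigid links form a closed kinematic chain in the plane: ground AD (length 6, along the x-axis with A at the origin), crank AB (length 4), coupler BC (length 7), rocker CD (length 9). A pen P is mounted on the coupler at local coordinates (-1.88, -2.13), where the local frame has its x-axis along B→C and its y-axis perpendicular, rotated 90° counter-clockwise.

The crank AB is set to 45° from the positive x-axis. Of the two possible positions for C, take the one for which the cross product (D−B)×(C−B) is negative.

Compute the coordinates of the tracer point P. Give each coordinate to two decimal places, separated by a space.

3.16 5.65

A=(0,0), D=(6.00,0)
B = A + 4.00·(cos45°, sin45°) = (2.8284, 2.8284)
|BD| = 4.2496
circle(B,7.00) ∩ circle(D,9.00): a=-1.6403, h=6.8051
  candidates: C₊=(6.1336,8.9990) cross=28.919; C₋=(-2.9251,-1.1587) cross=-28.919
  mode - wants cross < 0 → take C=(-2.9251,-1.1587) (cross=-28.919)
ex = (C−B)/|BC| = (-0.8219,-0.5696); ey = (0.5696,-0.8219)
P = B + -1.88·ex + -2.13·ey = (3.1604,5.6500)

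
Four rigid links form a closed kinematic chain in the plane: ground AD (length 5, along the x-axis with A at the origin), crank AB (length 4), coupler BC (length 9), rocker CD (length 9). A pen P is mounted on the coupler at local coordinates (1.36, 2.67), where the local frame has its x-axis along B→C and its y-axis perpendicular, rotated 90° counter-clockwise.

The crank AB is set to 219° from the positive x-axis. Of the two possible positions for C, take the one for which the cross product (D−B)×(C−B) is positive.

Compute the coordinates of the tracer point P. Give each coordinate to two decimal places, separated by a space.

A=(0,0), D=(5.00,0)
B = A + 4.00·(cos219°, sin219°) = (-3.1086, -2.5173)
|BD| = 8.4903
circle(B,9.00) ∩ circle(D,9.00): a=4.2452, h=7.9359
  candidates: C₊=(-1.4072,6.3204) cross=67.378; C₋=(3.2986,-8.8377) cross=-67.378
  mode + wants cross > 0 → take C=(-1.4072,6.3204) (cross=67.378)
ex = (C−B)/|BC| = (0.1890,0.9820); ey = (-0.9820,0.1890)
P = B + 1.36·ex + 2.67·ey = (-5.4733,-0.6771)

-5.47 -0.68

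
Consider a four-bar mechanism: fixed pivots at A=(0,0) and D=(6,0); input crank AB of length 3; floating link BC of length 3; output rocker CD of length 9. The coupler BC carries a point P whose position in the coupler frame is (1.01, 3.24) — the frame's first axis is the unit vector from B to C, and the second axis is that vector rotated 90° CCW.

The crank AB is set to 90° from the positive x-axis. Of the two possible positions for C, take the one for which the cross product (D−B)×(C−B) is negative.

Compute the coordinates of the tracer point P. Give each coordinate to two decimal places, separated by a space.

0.24 -0.39

A=(0,0), D=(6.00,0)
B = A + 3.00·(cos90°, sin90°) = (0.0000, 3.0000)
|BD| = 6.7082
circle(B,3.00) ∩ circle(D,9.00): a=-2.0125, h=2.2249
  candidates: C₊=(-0.8050,5.8900) cross=14.925; C₋=(-2.7950,1.9100) cross=-14.925
  mode - wants cross < 0 → take C=(-2.7950,1.9100) (cross=-14.925)
ex = (C−B)/|BC| = (-0.9317,-0.3633); ey = (0.3633,-0.9317)
P = B + 1.01·ex + 3.24·ey = (0.2362,-0.3855)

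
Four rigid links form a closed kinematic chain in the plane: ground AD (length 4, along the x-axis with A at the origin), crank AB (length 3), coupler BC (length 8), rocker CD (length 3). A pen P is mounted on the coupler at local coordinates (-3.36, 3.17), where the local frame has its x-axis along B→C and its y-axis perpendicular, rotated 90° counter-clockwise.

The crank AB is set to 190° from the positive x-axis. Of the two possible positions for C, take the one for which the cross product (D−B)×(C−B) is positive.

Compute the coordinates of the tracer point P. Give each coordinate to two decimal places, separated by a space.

A=(0,0), D=(4.00,0)
B = A + 3.00·(cos190°, sin190°) = (-2.9544, -0.5209)
|BD| = 6.9739
circle(B,8.00) ∩ circle(D,3.00): a=7.4302, h=2.9651
  candidates: C₊=(4.2336,2.9909) cross=20.678; C₋=(4.6765,-2.9227) cross=-20.678
  mode + wants cross > 0 → take C=(4.2336,2.9909) (cross=20.678)
ex = (C−B)/|BC| = (0.8985,0.4390); ey = (-0.4390,0.8985)
P = B + -3.36·ex + 3.17·ey = (-7.3649,0.8523)

-7.36 0.85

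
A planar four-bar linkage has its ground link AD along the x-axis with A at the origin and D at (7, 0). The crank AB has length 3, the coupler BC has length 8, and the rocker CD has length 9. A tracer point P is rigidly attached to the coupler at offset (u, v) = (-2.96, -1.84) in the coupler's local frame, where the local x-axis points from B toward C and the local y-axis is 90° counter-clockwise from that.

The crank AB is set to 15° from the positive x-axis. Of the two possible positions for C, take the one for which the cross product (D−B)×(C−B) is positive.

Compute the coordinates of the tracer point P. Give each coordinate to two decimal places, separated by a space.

4.13 -2.48

A=(0,0), D=(7.00,0)
B = A + 3.00·(cos15°, sin15°) = (2.8978, 0.7765)
|BD| = 4.1751
circle(B,8.00) ∩ circle(D,9.00): a=0.0516, h=7.9998
  candidates: C₊=(4.4363,8.6271) cross=33.400; C₋=(1.4607,-7.0934) cross=-33.400
  mode + wants cross > 0 → take C=(4.4363,8.6271) (cross=33.400)
ex = (C−B)/|BC| = (0.1923,0.9813); ey = (-0.9813,0.1923)
P = B + -2.96·ex + -1.84·ey = (4.1342,-2.4821)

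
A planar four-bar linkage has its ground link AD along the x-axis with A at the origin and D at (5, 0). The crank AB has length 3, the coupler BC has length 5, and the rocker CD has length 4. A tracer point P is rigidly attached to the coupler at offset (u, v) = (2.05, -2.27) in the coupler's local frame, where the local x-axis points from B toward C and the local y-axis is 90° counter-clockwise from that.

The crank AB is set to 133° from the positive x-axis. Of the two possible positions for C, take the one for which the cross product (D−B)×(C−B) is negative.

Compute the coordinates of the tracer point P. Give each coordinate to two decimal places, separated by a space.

A=(0,0), D=(5.00,0)
B = A + 3.00·(cos133°, sin133°) = (-2.0460, 2.1941)
|BD| = 7.3797
circle(B,5.00) ∩ circle(D,4.00): a=4.2996, h=2.5521
  candidates: C₊=(2.8180,3.3524) cross=18.834; C₋=(1.3004,-1.5210) cross=-18.834
  mode - wants cross < 0 → take C=(1.3004,-1.5210) (cross=-18.834)
ex = (C−B)/|BC| = (0.6693,-0.7430); ey = (0.7430,0.6693)
P = B + 2.05·ex + -2.27·ey = (-2.3606,-0.8484)

-2.36 -0.85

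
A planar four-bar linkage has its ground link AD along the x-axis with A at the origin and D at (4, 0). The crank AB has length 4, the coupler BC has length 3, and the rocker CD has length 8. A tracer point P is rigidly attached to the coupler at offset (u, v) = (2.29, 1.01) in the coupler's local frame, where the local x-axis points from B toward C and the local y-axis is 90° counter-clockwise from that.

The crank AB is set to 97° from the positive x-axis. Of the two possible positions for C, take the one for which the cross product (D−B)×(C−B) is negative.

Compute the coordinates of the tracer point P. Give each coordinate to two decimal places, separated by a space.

-2.40 2.35

A=(0,0), D=(4.00,0)
B = A + 4.00·(cos97°, sin97°) = (-0.4875, 3.9702)
|BD| = 5.9916
circle(B,3.00) ∩ circle(D,8.00): a=-1.5939, h=2.5416
  candidates: C₊=(0.0028,6.9298) cross=15.228; C₋=(-3.3653,3.1228) cross=-15.228
  mode - wants cross < 0 → take C=(-3.3653,3.1228) (cross=-15.228)
ex = (C−B)/|BC| = (-0.9593,-0.2825); ey = (0.2825,-0.9593)
P = B + 2.29·ex + 1.01·ey = (-2.3990,2.3545)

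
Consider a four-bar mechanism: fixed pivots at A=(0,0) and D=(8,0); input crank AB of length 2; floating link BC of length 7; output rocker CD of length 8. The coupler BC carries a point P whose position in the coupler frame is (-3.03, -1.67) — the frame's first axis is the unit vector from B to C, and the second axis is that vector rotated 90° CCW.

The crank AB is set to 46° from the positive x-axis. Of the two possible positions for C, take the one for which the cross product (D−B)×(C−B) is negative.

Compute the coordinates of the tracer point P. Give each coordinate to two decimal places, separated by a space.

A=(0,0), D=(8.00,0)
B = A + 2.00·(cos46°, sin46°) = (1.3893, 1.4387)
|BD| = 6.7654
circle(B,7.00) ∩ circle(D,8.00): a=2.2741, h=6.6203
  candidates: C₊=(5.0193,7.4240) cross=44.789; C₋=(2.2036,-5.5138) cross=-44.789
  mode - wants cross < 0 → take C=(2.2036,-5.5138) (cross=-44.789)
ex = (C−B)/|BC| = (0.1163,-0.9932); ey = (0.9932,0.1163)
P = B + -3.03·ex + -1.67·ey = (-0.6218,4.2538)

-0.62 4.25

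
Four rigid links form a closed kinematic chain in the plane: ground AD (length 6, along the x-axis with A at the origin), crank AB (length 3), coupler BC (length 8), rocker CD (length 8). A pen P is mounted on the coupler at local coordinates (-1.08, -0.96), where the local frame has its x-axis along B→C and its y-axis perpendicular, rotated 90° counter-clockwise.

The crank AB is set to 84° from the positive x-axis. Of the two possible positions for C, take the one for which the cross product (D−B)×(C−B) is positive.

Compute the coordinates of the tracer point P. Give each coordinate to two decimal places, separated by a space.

0.07 1.56

A=(0,0), D=(6.00,0)
B = A + 3.00·(cos84°, sin84°) = (0.3136, 2.9836)
|BD| = 6.4216
circle(B,8.00) ∩ circle(D,8.00): a=3.2108, h=7.3274
  candidates: C₊=(6.5612,7.9803) cross=47.054; C₋=(-0.2476,-4.9967) cross=-47.054
  mode + wants cross > 0 → take C=(6.5612,7.9803) (cross=47.054)
ex = (C−B)/|BC| = (0.7810,0.6246); ey = (-0.6246,0.7810)
P = B + -1.08·ex + -0.96·ey = (0.0698,1.5593)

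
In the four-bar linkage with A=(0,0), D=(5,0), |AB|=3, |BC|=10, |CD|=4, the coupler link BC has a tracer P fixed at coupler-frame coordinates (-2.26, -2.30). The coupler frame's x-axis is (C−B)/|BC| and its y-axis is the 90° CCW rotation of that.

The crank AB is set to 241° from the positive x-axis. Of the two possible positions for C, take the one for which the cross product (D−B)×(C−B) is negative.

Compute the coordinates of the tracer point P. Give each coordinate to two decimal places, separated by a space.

-3.54 -5.08

A=(0,0), D=(5.00,0)
B = A + 3.00·(cos241°, sin241°) = (-1.4544, -2.6239)
|BD| = 6.9674
circle(B,10.00) ∩ circle(D,4.00): a=9.5118, h=3.0864
  candidates: C₊=(6.1948,3.8174) cross=21.504; C₋=(8.5194,-1.9010) cross=-21.504
  mode - wants cross < 0 → take C=(8.5194,-1.9010) (cross=-21.504)
ex = (C−B)/|BC| = (0.9974,0.0723); ey = (-0.0723,0.9974)
P = B + -2.26·ex + -2.30·ey = (-3.5423,-5.0812)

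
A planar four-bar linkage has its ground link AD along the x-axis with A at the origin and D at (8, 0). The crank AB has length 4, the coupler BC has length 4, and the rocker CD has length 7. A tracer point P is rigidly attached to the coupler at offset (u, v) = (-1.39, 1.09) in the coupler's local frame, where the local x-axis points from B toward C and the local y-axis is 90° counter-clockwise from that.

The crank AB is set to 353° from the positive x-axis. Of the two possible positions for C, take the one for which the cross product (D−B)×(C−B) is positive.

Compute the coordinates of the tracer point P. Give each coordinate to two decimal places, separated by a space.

3.95 -2.25

A=(0,0), D=(8.00,0)
B = A + 4.00·(cos353°, sin353°) = (3.9702, -0.4875)
|BD| = 4.0592
circle(B,4.00) ∩ circle(D,7.00): a=-2.0353, h=3.4435
  candidates: C₊=(1.5361,2.6867) cross=13.978; C₋=(2.3632,-4.1505) cross=-13.978
  mode + wants cross > 0 → take C=(1.5361,2.6867) (cross=13.978)
ex = (C−B)/|BC| = (-0.6085,0.7935); ey = (-0.7935,-0.6085)
P = B + -1.39·ex + 1.09·ey = (3.9511,-2.2538)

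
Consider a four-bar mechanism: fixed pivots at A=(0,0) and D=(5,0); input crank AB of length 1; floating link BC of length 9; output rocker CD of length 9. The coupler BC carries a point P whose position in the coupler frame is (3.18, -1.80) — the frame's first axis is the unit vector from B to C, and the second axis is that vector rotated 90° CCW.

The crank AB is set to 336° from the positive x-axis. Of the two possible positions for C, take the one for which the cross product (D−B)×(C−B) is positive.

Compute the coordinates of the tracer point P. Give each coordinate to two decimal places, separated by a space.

3.11 2.51

A=(0,0), D=(5.00,0)
B = A + 1.00·(cos336°, sin336°) = (0.9135, -0.4067)
|BD| = 4.1066
circle(B,9.00) ∩ circle(D,9.00): a=2.0533, h=8.7626
  candidates: C₊=(2.0889,8.5162) cross=35.985; C₋=(3.8247,-8.9229) cross=-35.985
  mode + wants cross > 0 → take C=(2.0889,8.5162) (cross=35.985)
ex = (C−B)/|BC| = (0.1306,0.9914); ey = (-0.9914,0.1306)
P = B + 3.18·ex + -1.80·ey = (3.1134,2.5110)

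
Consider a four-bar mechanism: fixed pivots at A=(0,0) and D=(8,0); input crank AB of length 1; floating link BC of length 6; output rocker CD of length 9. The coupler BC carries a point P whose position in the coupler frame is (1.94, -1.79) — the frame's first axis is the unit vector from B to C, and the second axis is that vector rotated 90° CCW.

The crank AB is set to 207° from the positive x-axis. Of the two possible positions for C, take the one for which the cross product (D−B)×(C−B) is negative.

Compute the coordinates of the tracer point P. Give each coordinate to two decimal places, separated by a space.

A=(0,0), D=(8.00,0)
B = A + 1.00·(cos207°, sin207°) = (-0.8910, -0.4540)
|BD| = 8.9026
circle(B,6.00) ∩ circle(D,9.00): a=1.9239, h=5.6832
  candidates: C₊=(0.7406,5.3199) cross=50.595; C₋=(1.3202,-6.0317) cross=-50.595
  mode - wants cross < 0 → take C=(1.3202,-6.0317) (cross=-50.595)
ex = (C−B)/|BC| = (0.3685,-0.9296); ey = (0.9296,0.3685)
P = B + 1.94·ex + -1.79·ey = (-1.8400,-2.9171)

-1.84 -2.92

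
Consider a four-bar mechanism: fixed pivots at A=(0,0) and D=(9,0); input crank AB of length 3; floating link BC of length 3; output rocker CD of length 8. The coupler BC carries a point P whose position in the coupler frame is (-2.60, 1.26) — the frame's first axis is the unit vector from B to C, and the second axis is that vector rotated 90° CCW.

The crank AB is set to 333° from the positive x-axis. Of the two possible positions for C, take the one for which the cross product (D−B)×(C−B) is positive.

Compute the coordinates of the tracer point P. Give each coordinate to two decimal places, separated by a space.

2.98 -4.24

A=(0,0), D=(9.00,0)
B = A + 3.00·(cos333°, sin333°) = (2.6730, -1.3620)
|BD| = 6.4719
circle(B,3.00) ∩ circle(D,8.00): a=-1.0132, h=2.8237
  candidates: C₊=(1.0883,1.1853) cross=18.275; C₋=(2.2768,-4.3357) cross=-18.275
  mode + wants cross > 0 → take C=(1.0883,1.1853) (cross=18.275)
ex = (C−B)/|BC| = (-0.5282,0.8491); ey = (-0.8491,-0.5282)
P = B + -2.60·ex + 1.26·ey = (2.9766,-4.2352)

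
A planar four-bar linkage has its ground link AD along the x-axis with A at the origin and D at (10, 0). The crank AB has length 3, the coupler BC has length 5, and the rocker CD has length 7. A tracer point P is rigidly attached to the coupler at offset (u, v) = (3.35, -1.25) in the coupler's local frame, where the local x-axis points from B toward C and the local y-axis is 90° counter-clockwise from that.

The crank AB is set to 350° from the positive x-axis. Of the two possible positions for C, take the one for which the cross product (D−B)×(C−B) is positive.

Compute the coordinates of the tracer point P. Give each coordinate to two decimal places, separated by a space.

5.14 2.31

A=(0,0), D=(10.00,0)
B = A + 3.00·(cos350°, sin350°) = (2.9544, -0.5209)
|BD| = 7.0648
circle(B,5.00) ∩ circle(D,7.00): a=1.8338, h=4.6516
  candidates: C₊=(4.4403,4.2532) cross=32.862; C₋=(5.1263,-5.0246) cross=-32.862
  mode + wants cross > 0 → take C=(4.4403,4.2532) (cross=32.862)
ex = (C−B)/|BC| = (0.2972,0.9548); ey = (-0.9548,0.2972)
P = B + 3.35·ex + -1.25·ey = (5.1435,2.3063)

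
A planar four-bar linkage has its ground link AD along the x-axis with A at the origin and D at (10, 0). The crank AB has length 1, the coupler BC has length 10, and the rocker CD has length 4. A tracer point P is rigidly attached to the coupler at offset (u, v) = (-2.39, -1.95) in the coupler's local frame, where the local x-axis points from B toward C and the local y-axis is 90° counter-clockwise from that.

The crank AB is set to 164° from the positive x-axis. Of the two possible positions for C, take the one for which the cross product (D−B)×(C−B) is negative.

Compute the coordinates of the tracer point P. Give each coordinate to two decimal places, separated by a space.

-3.92 -0.60

A=(0,0), D=(10.00,0)
B = A + 1.00·(cos164°, sin164°) = (-0.9613, 0.2756)
|BD| = 10.9647
circle(B,10.00) ∩ circle(D,4.00): a=9.3128, h=3.6430
  candidates: C₊=(8.4402,3.6833) cross=39.944; C₋=(8.2570,-3.6003) cross=-39.944
  mode - wants cross < 0 → take C=(8.2570,-3.6003) (cross=-39.944)
ex = (C−B)/|BC| = (0.9218,-0.3876); ey = (0.3876,0.9218)
P = B + -2.39·ex + -1.95·ey = (-3.9202,-0.5956)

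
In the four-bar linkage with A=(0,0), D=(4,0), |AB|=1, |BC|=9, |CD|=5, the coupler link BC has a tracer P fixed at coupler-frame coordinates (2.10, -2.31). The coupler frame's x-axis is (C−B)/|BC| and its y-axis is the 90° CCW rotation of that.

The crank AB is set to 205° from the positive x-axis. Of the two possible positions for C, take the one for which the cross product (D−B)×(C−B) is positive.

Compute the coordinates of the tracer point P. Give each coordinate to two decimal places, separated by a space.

2.07 -1.37

A=(0,0), D=(4.00,0)
B = A + 1.00·(cos205°, sin205°) = (-0.9063, -0.4226)
|BD| = 4.9245
circle(B,9.00) ∩ circle(D,5.00): a=8.1481, h=3.8221
  candidates: C₊=(6.8837,4.0846) cross=18.822; C₋=(7.5398,-3.5313) cross=-18.822
  mode + wants cross > 0 → take C=(6.8837,4.0846) (cross=18.822)
ex = (C−B)/|BC| = (0.8656,0.5008); ey = (-0.5008,0.8656)
P = B + 2.10·ex + -2.31·ey = (2.0682,-1.3704)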